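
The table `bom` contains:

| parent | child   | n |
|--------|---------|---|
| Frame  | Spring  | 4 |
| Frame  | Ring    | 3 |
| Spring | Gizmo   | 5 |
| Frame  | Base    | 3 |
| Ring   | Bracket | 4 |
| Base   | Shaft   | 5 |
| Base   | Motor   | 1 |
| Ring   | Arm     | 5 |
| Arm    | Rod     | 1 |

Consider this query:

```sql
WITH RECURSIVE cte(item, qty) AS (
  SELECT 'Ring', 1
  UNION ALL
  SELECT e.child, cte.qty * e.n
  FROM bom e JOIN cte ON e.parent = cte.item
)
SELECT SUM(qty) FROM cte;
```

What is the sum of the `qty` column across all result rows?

Base: (Ring, qty=1).
Iteration 1: components of {Ring} -> Arm = 1*5 = 5, Bracket = 1*4 = 4.
Iteration 2: components of {Arm,Bracket} -> Rod = 5*1 = 5.
Iteration 3: no further components; recursion stops.
SUM(qty) = 1 + 4 + 5 + 5 = 15.

15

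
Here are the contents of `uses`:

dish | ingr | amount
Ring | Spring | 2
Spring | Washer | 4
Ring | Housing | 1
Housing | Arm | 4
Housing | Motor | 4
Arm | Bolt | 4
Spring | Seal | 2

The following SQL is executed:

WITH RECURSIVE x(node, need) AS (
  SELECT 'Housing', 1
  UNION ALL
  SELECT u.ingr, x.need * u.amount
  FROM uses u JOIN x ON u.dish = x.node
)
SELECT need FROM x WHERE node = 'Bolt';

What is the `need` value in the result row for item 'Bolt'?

16

Base: (Housing, need=1).
Iteration 1: components of {Housing} -> Arm = 1*4 = 4, Motor = 1*4 = 4.
Iteration 2: components of {Arm,Motor} -> Bolt = 4*4 = 16.
Iteration 3: no further components; recursion stops.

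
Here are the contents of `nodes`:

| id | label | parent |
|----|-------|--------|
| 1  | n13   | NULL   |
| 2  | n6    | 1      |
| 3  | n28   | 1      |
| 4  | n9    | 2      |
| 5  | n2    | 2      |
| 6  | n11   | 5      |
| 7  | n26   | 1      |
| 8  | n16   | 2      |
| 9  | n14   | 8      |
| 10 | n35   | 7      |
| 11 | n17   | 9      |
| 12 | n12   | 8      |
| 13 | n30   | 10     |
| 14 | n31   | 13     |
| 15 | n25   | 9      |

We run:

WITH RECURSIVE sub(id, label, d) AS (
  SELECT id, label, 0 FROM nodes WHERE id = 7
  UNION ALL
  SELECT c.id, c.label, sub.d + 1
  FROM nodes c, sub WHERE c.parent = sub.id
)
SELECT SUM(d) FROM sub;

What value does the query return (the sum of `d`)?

Base: id=7 (n26) at d 0.
Iteration 1: rows with parent in {7} -> n35 (id 10, d 1).
Iteration 2: rows with parent in {10} -> n30 (id 13, d 2).
Iteration 3: rows with parent in {13} -> n31 (id 14, d 3).
Iteration 4: no rows with parent in {14}; recursion stops.
SUM(d) = 0 + 1 + 2 + 3 = 6.

6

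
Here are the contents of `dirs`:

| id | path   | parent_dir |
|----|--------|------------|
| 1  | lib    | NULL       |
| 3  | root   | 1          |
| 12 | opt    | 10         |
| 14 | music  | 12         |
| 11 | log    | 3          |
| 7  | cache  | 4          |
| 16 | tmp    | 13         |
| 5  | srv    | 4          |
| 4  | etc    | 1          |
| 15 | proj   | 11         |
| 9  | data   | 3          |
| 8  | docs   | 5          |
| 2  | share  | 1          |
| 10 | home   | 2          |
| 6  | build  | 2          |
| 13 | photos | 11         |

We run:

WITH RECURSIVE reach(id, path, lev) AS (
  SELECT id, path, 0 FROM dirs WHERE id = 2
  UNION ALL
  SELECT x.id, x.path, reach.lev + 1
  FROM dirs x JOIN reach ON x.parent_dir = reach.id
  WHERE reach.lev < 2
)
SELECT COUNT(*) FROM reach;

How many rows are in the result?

Base: id=2 (share) at lev 0.
Iteration 1: rows with parent_dir in {2} -> build (id 6, lev 1), home (id 10, lev 1).
Iteration 2: rows with parent_dir in {6,10} -> opt (id 12, lev 2).
Iteration 3: lev < 2 fails for all current rows; recursion stops.
Total rows emitted: 4.

4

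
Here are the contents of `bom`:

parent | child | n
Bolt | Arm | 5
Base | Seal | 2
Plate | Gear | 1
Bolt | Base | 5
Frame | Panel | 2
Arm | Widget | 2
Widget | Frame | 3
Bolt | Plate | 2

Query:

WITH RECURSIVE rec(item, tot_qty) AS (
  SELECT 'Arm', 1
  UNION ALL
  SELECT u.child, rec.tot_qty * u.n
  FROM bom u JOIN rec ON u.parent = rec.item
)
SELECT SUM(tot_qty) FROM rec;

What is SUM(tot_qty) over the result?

21

Base: (Arm, tot_qty=1).
Iteration 1: components of {Arm} -> Widget = 1*2 = 2.
Iteration 2: components of {Widget} -> Frame = 2*3 = 6.
Iteration 3: components of {Frame} -> Panel = 6*2 = 12.
Iteration 4: no further components; recursion stops.
SUM(tot_qty) = 1 + 2 + 6 + 12 = 21.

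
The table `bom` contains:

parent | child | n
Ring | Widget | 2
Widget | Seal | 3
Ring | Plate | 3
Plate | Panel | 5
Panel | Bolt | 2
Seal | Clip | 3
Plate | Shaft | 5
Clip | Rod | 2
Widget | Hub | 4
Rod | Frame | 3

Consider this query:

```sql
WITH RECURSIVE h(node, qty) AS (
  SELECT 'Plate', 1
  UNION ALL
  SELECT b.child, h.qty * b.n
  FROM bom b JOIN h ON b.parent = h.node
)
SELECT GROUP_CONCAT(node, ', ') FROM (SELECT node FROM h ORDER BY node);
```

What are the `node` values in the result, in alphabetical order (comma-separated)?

Bolt, Panel, Plate, Shaft

Base: (Plate, qty=1).
Iteration 1: components of {Plate} -> Panel = 1*5 = 5, Shaft = 1*5 = 5.
Iteration 2: components of {Panel,Shaft} -> Bolt = 5*2 = 10.
Iteration 3: no further components; recursion stops.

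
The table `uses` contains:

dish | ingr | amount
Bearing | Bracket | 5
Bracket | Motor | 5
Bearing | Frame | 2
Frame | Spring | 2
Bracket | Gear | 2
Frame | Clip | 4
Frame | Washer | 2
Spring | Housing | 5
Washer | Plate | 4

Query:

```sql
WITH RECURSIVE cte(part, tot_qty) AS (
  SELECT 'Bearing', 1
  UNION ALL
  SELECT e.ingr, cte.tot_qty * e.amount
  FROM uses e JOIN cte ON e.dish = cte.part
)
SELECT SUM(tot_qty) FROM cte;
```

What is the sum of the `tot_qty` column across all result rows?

Base: (Bearing, tot_qty=1).
Iteration 1: components of {Bearing} -> Bracket = 1*5 = 5, Frame = 1*2 = 2.
Iteration 2: components of {Bracket,Frame} -> Clip = 2*4 = 8, Gear = 5*2 = 10, Motor = 5*5 = 25, Spring = 2*2 = 4, Washer = 2*2 = 4.
Iteration 3: components of {Clip,Gear,Motor,Spring,Washer} -> Housing = 4*5 = 20, Plate = 4*4 = 16.
Iteration 4: no further components; recursion stops.
SUM(tot_qty) = 1 + 5 + 2 + 25 + 10 + 4 + 8 + 4 + 20 + 16 = 95.

95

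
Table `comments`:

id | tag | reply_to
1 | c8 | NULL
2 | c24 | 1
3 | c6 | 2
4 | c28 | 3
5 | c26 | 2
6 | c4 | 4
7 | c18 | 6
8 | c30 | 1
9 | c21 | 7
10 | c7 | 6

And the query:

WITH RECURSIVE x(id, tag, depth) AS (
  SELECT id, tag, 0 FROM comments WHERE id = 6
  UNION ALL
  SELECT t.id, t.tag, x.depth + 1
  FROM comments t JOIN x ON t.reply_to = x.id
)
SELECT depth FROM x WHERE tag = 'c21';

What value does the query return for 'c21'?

Base: id=6 (c4) at depth 0.
Iteration 1: rows with reply_to in {6} -> c18 (id 7, depth 1), c7 (id 10, depth 1).
Iteration 2: rows with reply_to in {7,10} -> c21 (id 9, depth 2).
Iteration 3: no rows with reply_to in {9}; recursion stops.

2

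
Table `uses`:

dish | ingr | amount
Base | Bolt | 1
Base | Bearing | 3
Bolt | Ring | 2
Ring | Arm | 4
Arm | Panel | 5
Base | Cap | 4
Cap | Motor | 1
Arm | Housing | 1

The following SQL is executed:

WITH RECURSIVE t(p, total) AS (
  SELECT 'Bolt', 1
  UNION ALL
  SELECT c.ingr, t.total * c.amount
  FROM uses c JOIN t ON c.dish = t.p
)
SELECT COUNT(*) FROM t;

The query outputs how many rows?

5

Base: (Bolt, total=1).
Iteration 1: components of {Bolt} -> Ring = 1*2 = 2.
Iteration 2: components of {Ring} -> Arm = 2*4 = 8.
Iteration 3: components of {Arm} -> Housing = 8*1 = 8, Panel = 8*5 = 40.
Iteration 4: no further components; recursion stops.
Total rows emitted: 5.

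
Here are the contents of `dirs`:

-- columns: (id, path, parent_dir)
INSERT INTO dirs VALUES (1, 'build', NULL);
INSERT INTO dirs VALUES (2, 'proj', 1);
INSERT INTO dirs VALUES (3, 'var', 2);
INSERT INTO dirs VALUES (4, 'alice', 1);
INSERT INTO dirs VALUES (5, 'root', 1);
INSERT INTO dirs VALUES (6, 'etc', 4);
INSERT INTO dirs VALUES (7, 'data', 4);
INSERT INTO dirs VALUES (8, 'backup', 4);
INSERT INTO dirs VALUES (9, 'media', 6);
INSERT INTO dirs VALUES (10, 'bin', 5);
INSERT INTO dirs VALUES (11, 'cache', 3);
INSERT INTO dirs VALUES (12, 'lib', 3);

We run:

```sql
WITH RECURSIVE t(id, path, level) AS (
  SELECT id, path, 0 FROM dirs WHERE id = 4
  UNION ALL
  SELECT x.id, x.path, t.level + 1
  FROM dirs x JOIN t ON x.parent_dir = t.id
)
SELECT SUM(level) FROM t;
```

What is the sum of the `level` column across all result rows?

Base: id=4 (alice) at level 0.
Iteration 1: rows with parent_dir in {4} -> etc (id 6, level 1), data (id 7, level 1), backup (id 8, level 1).
Iteration 2: rows with parent_dir in {6,7,8} -> media (id 9, level 2).
Iteration 3: no rows with parent_dir in {9}; recursion stops.
SUM(level) = 0 + 1 + 1 + 1 + 2 = 5.

5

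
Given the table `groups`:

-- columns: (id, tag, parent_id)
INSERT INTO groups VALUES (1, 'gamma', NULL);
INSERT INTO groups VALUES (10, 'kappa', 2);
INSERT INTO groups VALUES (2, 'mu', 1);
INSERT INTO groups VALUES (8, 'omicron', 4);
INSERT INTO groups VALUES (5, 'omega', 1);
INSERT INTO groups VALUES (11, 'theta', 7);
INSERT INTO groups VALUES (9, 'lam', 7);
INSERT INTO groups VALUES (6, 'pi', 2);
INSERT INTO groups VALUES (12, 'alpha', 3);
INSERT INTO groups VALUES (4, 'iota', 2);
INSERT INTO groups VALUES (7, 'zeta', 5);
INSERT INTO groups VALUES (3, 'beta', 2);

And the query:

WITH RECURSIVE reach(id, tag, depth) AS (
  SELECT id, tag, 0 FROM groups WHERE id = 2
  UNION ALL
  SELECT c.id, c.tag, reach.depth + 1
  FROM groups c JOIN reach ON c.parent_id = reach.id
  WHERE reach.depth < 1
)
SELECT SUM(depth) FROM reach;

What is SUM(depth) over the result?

4

Base: id=2 (mu) at depth 0.
Iteration 1: rows with parent_id in {2} -> beta (id 3, depth 1), iota (id 4, depth 1), pi (id 6, depth 1), kappa (id 10, depth 1).
Iteration 2: depth < 1 fails for all current rows; recursion stops.
SUM(depth) = 0 + 1 + 1 + 1 + 1 = 4.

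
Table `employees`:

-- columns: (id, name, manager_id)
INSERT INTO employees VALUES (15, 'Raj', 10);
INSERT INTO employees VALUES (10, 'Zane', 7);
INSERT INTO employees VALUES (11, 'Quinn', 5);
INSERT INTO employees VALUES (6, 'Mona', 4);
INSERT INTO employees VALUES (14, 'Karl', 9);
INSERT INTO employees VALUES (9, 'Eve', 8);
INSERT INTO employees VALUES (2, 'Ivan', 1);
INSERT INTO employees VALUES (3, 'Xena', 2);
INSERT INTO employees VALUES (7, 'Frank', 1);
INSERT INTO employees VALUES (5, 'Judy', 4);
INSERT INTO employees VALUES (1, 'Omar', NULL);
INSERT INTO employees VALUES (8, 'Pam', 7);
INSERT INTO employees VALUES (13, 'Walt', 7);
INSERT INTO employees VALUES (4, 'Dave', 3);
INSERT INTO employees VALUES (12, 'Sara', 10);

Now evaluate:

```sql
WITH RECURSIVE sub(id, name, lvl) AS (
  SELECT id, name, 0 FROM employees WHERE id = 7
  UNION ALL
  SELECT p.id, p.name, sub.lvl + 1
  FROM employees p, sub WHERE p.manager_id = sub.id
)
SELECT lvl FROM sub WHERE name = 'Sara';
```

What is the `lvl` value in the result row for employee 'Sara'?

Base: id=7 (Frank) at lvl 0.
Iteration 1: rows with manager_id in {7} -> Pam (id 8, lvl 1), Zane (id 10, lvl 1), Walt (id 13, lvl 1).
Iteration 2: rows with manager_id in {8,10,13} -> Eve (id 9, lvl 2), Sara (id 12, lvl 2), Raj (id 15, lvl 2).
Iteration 3: rows with manager_id in {9,12,15} -> Karl (id 14, lvl 3).
Iteration 4: no rows with manager_id in {14}; recursion stops.

2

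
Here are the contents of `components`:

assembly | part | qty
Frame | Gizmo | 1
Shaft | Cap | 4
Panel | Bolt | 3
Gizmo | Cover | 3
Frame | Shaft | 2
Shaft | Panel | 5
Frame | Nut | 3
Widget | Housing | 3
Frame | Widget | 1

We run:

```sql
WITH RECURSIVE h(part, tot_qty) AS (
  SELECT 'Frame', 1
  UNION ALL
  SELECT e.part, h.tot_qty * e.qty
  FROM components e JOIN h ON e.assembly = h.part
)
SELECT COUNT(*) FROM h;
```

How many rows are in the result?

Base: (Frame, tot_qty=1).
Iteration 1: components of {Frame} -> Gizmo = 1*1 = 1, Nut = 1*3 = 3, Shaft = 1*2 = 2, Widget = 1*1 = 1.
Iteration 2: components of {Gizmo,Nut,Shaft,Widget} -> Cap = 2*4 = 8, Cover = 1*3 = 3, Housing = 1*3 = 3, Panel = 2*5 = 10.
Iteration 3: components of {Cap,Cover,Housing,Panel} -> Bolt = 10*3 = 30.
Iteration 4: no further components; recursion stops.
Total rows emitted: 10.

10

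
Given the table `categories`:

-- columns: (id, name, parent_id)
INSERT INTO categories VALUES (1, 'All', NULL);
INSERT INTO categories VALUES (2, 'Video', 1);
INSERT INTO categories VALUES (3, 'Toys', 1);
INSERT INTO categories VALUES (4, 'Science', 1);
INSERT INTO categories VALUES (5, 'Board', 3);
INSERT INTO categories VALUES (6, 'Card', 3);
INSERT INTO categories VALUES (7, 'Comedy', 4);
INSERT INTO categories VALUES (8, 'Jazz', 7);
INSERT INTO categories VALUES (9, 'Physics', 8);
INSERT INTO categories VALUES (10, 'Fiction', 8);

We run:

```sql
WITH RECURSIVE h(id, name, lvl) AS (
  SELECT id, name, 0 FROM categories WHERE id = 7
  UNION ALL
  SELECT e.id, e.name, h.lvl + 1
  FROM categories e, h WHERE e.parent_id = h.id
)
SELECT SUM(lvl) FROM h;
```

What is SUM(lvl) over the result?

5

Base: id=7 (Comedy) at lvl 0.
Iteration 1: rows with parent_id in {7} -> Jazz (id 8, lvl 1).
Iteration 2: rows with parent_id in {8} -> Physics (id 9, lvl 2), Fiction (id 10, lvl 2).
Iteration 3: no rows with parent_id in {9,10}; recursion stops.
SUM(lvl) = 0 + 1 + 2 + 2 = 5.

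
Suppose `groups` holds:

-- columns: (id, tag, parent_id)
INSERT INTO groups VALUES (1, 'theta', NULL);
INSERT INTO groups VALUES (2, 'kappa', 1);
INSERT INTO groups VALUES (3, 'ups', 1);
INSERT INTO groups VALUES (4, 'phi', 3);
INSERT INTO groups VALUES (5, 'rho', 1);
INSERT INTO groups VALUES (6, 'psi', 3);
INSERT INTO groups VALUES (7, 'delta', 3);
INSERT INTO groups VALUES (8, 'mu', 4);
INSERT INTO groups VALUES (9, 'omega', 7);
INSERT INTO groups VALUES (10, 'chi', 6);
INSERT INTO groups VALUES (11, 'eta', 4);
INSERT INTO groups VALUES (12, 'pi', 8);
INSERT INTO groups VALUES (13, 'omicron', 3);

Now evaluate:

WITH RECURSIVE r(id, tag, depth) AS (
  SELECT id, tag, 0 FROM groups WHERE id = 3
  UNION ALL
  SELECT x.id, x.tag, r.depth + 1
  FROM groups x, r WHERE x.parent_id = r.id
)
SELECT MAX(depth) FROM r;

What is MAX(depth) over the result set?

3

Base: id=3 (ups) at depth 0.
Iteration 1: rows with parent_id in {3} -> phi (id 4, depth 1), psi (id 6, depth 1), delta (id 7, depth 1), omicron (id 13, depth 1).
Iteration 2: rows with parent_id in {4,6,7,13} -> mu (id 8, depth 2), omega (id 9, depth 2), chi (id 10, depth 2), eta (id 11, depth 2).
Iteration 3: rows with parent_id in {8,9,10,11} -> pi (id 12, depth 3).
Iteration 4: no rows with parent_id in {12}; recursion stops.
depth values: 0, 1, 1, 1, 1, 2, 2, 2, 2, 3; the maximum is 3.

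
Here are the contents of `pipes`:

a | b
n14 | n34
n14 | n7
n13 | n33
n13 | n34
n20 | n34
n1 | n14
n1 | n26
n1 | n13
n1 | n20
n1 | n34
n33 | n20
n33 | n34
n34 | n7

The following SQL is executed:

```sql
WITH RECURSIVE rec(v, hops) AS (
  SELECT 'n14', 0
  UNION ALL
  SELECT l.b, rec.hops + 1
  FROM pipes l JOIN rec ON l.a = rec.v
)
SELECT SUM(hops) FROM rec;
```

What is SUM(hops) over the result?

4

Base: (n14, hops=0).
Iteration 1: edges from {n14} -> (n34, hops=1), (n7, hops=1).
Iteration 2: edges from {n34,n7} -> (n7, hops=2).
Iteration 3: no outgoing edges from {n7}; recursion stops.
SUM(hops) = 0 + 1 + 1 + 2 = 4.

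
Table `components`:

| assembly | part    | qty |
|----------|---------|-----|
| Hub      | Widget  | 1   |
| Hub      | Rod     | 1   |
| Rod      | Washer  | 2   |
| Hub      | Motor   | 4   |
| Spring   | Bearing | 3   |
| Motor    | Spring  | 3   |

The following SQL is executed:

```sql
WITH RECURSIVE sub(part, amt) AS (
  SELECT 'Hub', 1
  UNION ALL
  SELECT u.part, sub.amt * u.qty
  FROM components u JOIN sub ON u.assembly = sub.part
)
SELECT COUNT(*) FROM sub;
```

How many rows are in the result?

7

Base: (Hub, amt=1).
Iteration 1: components of {Hub} -> Motor = 1*4 = 4, Rod = 1*1 = 1, Widget = 1*1 = 1.
Iteration 2: components of {Motor,Rod,Widget} -> Spring = 4*3 = 12, Washer = 1*2 = 2.
Iteration 3: components of {Spring,Washer} -> Bearing = 12*3 = 36.
Iteration 4: no further components; recursion stops.
Total rows emitted: 7.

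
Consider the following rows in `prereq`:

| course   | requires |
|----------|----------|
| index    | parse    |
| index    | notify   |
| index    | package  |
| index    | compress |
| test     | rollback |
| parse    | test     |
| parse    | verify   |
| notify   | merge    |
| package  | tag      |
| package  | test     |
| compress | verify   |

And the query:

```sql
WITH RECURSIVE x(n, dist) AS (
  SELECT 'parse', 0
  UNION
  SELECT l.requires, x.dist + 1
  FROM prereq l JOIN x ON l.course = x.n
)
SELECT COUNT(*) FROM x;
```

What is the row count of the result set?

4

Base: (parse, dist=0).
Iteration 1: edges from {parse} -> (test, dist=1), (verify, dist=1).
Iteration 2: edges from {test,verify} -> (rollback, dist=2).
Iteration 3: no outgoing edges from {rollback}; recursion stops.
Total rows emitted: 4.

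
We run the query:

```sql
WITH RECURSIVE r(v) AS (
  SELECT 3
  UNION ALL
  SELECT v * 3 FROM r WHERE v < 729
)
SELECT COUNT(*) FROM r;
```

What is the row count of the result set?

6

Base: v=3.
Iteration 1: 3 < 729 holds -> v = 3 * 3 = 9.
Iteration 2: 9 < 729 holds -> v = 9 * 3 = 27.
Iteration 3: 27 < 729 holds -> v = 27 * 3 = 81.
Iteration 4: 81 < 729 holds -> v = 81 * 3 = 243.
Iteration 5: 243 < 729 holds -> v = 243 * 3 = 729.
Iteration 6: 729 < 729 fails; recursion stops.
Total rows emitted: 6.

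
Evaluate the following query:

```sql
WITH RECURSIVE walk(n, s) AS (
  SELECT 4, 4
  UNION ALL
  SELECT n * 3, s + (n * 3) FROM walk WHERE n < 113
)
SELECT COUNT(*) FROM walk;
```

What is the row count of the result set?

5

Base: n=4, s=4.
Iteration 1: 4 < 113 holds -> n = 4 * 3 = 12, s = 4 + 12 = 16.
Iteration 2: 12 < 113 holds -> n = 12 * 3 = 36, s = 16 + 36 = 52.
Iteration 3: 36 < 113 holds -> n = 36 * 3 = 108, s = 52 + 108 = 160.
Iteration 4: 108 < 113 holds -> n = 108 * 3 = 324, s = 160 + 324 = 484.
Iteration 5: 324 < 113 fails; recursion stops.
Total rows emitted: 5.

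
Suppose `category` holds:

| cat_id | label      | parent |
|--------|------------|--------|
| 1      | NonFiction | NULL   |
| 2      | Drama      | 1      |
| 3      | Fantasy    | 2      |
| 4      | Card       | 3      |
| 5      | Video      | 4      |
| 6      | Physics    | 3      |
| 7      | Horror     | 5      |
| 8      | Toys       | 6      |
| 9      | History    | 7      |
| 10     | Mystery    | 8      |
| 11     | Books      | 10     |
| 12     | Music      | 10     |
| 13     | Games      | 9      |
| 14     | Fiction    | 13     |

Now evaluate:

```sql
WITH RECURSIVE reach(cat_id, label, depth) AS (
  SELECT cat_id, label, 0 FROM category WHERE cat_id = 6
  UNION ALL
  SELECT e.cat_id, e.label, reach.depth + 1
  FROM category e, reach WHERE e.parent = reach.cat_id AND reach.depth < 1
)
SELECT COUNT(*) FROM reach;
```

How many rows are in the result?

2

Base: cat_id=6 (Physics) at depth 0.
Iteration 1: rows with parent in {6} -> Toys (id 8, depth 1).
Iteration 2: depth < 1 fails for all current rows; recursion stops.
Total rows emitted: 2.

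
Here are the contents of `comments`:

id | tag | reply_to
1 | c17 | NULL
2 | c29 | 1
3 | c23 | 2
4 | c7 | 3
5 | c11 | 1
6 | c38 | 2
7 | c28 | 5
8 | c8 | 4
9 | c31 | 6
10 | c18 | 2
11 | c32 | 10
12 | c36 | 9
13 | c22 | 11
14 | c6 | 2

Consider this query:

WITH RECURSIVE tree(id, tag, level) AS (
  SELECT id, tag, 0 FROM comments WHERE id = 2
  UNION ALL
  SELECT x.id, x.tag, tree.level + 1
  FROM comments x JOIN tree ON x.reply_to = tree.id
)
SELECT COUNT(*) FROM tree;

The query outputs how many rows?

11

Base: id=2 (c29) at level 0.
Iteration 1: rows with reply_to in {2} -> c23 (id 3, level 1), c38 (id 6, level 1), c18 (id 10, level 1), c6 (id 14, level 1).
Iteration 2: rows with reply_to in {3,6,10,14} -> c7 (id 4, level 2), c31 (id 9, level 2), c32 (id 11, level 2).
Iteration 3: rows with reply_to in {4,9,11} -> c8 (id 8, level 3), c36 (id 12, level 3), c22 (id 13, level 3).
Iteration 4: no rows with reply_to in {8,12,13}; recursion stops.
Total rows emitted: 11.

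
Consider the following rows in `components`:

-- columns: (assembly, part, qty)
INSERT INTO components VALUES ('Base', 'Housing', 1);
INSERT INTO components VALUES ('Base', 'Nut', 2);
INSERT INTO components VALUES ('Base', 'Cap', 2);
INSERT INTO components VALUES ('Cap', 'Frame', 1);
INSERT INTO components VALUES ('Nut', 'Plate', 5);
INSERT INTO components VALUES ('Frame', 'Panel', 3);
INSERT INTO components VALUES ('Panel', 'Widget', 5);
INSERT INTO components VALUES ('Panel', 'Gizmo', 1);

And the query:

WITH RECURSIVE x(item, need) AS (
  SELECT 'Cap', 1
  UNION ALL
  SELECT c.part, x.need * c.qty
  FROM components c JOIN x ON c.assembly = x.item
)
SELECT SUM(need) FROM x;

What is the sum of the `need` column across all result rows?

23

Base: (Cap, need=1).
Iteration 1: components of {Cap} -> Frame = 1*1 = 1.
Iteration 2: components of {Frame} -> Panel = 1*3 = 3.
Iteration 3: components of {Panel} -> Gizmo = 3*1 = 3, Widget = 3*5 = 15.
Iteration 4: no further components; recursion stops.
SUM(need) = 1 + 1 + 3 + 15 + 3 = 23.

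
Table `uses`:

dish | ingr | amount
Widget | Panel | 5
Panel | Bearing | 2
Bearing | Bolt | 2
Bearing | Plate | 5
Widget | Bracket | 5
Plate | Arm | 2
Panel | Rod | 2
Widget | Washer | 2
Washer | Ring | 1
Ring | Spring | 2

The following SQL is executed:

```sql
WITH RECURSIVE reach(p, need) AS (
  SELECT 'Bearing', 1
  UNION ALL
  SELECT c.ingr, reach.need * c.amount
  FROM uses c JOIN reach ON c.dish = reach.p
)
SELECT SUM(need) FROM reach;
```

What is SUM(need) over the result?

Base: (Bearing, need=1).
Iteration 1: components of {Bearing} -> Bolt = 1*2 = 2, Plate = 1*5 = 5.
Iteration 2: components of {Bolt,Plate} -> Arm = 5*2 = 10.
Iteration 3: no further components; recursion stops.
SUM(need) = 1 + 2 + 5 + 10 = 18.

18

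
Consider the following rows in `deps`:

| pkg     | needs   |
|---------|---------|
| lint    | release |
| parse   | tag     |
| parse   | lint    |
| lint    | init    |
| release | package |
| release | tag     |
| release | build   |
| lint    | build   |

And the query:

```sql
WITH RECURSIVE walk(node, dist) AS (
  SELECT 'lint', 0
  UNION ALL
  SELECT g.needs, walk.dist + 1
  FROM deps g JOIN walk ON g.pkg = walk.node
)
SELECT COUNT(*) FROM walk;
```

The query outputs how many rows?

7

Base: (lint, dist=0).
Iteration 1: edges from {lint} -> (build, dist=1), (init, dist=1), (release, dist=1).
Iteration 2: edges from {build,init,release} -> (build, dist=2), (package, dist=2), (tag, dist=2).
Iteration 3: no outgoing edges from {build,package,tag}; recursion stops.
Total rows emitted: 7.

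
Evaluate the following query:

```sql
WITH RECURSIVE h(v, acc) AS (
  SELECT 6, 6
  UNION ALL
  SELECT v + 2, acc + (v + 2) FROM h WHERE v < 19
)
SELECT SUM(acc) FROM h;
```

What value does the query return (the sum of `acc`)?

Base: v=6, acc=6.
Iteration 1: 6 < 19 holds -> v = 6 + 2 = 8, acc = 6 + 8 = 14.
Iteration 2: 8 < 19 holds -> v = 8 + 2 = 10, acc = 14 + 10 = 24.
Iteration 3: 10 < 19 holds -> v = 10 + 2 = 12, acc = 24 + 12 = 36.
Iteration 4: 12 < 19 holds -> v = 12 + 2 = 14, acc = 36 + 14 = 50.
Iteration 5: 14 < 19 holds -> v = 14 + 2 = 16, acc = 50 + 16 = 66.
Iteration 6: 16 < 19 holds -> v = 16 + 2 = 18, acc = 66 + 18 = 84.
Iteration 7: 18 < 19 holds -> v = 18 + 2 = 20, acc = 84 + 20 = 104.
Iteration 8: 20 < 19 fails; recursion stops.
SUM(acc) = 6 + 14 + 24 + 36 + 50 + 66 + 84 + 104 = 384.

384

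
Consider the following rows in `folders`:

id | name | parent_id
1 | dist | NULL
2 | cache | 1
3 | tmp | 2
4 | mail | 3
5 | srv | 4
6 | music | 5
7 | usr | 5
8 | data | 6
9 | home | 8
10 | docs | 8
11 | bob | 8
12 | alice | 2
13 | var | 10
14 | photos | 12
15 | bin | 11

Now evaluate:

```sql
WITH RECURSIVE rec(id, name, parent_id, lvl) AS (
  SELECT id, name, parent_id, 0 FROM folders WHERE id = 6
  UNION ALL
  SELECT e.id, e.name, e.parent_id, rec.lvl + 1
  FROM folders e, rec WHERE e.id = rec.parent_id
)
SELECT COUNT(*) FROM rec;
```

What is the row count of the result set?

6

Base: id=6 (music), parent_id=5, lvl 0.
Iteration 1: join on id=5 -> srv (id 5, parent_id=4, lvl 1).
Iteration 2: join on id=4 -> mail (id 4, parent_id=3, lvl 2).
Iteration 3: join on id=3 -> tmp (id 3, parent_id=2, lvl 3).
Iteration 4: join on id=2 -> cache (id 2, parent_id=1, lvl 4).
Iteration 5: join on id=1 -> dist (id 1, parent_id=NULL, lvl 5).
Iteration 6: parent_id is NULL; no match; recursion stops.
Total rows emitted: 6.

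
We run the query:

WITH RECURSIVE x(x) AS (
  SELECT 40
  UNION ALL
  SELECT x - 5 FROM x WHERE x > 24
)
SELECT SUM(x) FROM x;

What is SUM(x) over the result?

150

Base: x=40.
Iteration 1: 40 > 24 holds -> x = 40 - 5 = 35.
Iteration 2: 35 > 24 holds -> x = 35 - 5 = 30.
Iteration 3: 30 > 24 holds -> x = 30 - 5 = 25.
Iteration 4: 25 > 24 holds -> x = 25 - 5 = 20.
Iteration 5: 20 > 24 fails; recursion stops.
SUM(x) = 40 + 35 + 30 + 25 + 20 = 150.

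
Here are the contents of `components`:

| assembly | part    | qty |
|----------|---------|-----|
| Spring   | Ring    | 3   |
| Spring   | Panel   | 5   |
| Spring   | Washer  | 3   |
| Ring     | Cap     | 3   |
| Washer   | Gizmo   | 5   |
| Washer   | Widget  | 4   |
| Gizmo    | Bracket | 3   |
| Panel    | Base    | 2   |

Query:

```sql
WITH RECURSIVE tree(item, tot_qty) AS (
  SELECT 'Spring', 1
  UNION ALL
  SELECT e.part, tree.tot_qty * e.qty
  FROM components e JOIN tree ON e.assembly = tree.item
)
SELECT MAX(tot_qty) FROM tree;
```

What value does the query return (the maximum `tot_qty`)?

Base: (Spring, tot_qty=1).
Iteration 1: components of {Spring} -> Panel = 1*5 = 5, Ring = 1*3 = 3, Washer = 1*3 = 3.
Iteration 2: components of {Panel,Ring,Washer} -> Base = 5*2 = 10, Cap = 3*3 = 9, Gizmo = 3*5 = 15, Widget = 3*4 = 12.
Iteration 3: components of {Base,Cap,Gizmo,Widget} -> Bracket = 15*3 = 45.
Iteration 4: no further components; recursion stops.
tot_qty values: 1, 3, 5, 3, 9, 10, 15, 12, 45; the maximum is 45.

45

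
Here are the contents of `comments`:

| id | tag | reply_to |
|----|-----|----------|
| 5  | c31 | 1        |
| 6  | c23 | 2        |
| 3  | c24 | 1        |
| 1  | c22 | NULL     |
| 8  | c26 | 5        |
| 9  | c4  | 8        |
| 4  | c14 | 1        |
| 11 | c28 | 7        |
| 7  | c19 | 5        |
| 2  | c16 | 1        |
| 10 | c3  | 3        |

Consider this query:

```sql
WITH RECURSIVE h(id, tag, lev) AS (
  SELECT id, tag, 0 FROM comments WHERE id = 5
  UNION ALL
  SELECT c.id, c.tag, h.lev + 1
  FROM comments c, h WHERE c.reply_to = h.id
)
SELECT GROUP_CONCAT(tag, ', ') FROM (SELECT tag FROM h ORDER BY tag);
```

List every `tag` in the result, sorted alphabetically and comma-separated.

c19, c26, c28, c31, c4

Base: id=5 (c31) at lev 0.
Iteration 1: rows with reply_to in {5} -> c19 (id 7, lev 1), c26 (id 8, lev 1).
Iteration 2: rows with reply_to in {7,8} -> c4 (id 9, lev 2), c28 (id 11, lev 2).
Iteration 3: no rows with reply_to in {9,11}; recursion stops.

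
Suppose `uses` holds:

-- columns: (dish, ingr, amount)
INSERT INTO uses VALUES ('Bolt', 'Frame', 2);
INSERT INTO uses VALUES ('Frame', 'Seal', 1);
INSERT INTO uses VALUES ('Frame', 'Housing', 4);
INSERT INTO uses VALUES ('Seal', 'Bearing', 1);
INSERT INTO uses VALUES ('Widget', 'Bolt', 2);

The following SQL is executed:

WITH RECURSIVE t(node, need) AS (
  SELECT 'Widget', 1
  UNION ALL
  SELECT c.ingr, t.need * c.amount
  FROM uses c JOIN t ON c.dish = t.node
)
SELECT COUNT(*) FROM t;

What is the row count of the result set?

6

Base: (Widget, need=1).
Iteration 1: components of {Widget} -> Bolt = 1*2 = 2.
Iteration 2: components of {Bolt} -> Frame = 2*2 = 4.
Iteration 3: components of {Frame} -> Housing = 4*4 = 16, Seal = 4*1 = 4.
Iteration 4: components of {Housing,Seal} -> Bearing = 4*1 = 4.
Iteration 5: no further components; recursion stops.
Total rows emitted: 6.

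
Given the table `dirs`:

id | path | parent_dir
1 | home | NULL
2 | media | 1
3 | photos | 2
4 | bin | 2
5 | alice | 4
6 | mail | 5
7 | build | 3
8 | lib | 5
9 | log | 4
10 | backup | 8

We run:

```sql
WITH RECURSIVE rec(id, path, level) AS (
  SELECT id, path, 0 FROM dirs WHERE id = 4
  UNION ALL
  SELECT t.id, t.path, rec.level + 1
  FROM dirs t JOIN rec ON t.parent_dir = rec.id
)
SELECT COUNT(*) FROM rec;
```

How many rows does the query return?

Base: id=4 (bin) at level 0.
Iteration 1: rows with parent_dir in {4} -> alice (id 5, level 1), log (id 9, level 1).
Iteration 2: rows with parent_dir in {5,9} -> mail (id 6, level 2), lib (id 8, level 2).
Iteration 3: rows with parent_dir in {6,8} -> backup (id 10, level 3).
Iteration 4: no rows with parent_dir in {10}; recursion stops.
Total rows emitted: 6.

6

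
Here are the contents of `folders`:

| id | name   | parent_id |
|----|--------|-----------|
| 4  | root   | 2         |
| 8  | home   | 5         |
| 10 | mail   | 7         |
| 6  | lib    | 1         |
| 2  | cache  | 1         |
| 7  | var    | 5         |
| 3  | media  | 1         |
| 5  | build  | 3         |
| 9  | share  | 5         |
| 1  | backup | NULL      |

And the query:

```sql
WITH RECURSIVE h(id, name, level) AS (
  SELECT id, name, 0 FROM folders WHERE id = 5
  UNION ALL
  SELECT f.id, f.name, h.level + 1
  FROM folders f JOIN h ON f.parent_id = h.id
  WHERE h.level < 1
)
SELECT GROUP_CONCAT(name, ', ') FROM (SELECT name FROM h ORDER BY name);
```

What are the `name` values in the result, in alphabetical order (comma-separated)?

Base: id=5 (build) at level 0.
Iteration 1: rows with parent_id in {5} -> var (id 7, level 1), home (id 8, level 1), share (id 9, level 1).
Iteration 2: level < 1 fails for all current rows; recursion stops.

build, home, share, var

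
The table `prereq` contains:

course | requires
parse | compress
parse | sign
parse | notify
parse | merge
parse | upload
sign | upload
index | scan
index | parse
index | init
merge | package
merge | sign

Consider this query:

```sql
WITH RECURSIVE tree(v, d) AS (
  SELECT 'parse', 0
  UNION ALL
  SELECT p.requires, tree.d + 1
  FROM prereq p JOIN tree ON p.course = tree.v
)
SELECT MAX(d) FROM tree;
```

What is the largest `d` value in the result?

Base: (parse, d=0).
Iteration 1: edges from {parse} -> (compress, d=1), (merge, d=1), (notify, d=1), (sign, d=1), (upload, d=1).
Iteration 2: edges from {compress,merge,notify,sign,upload} -> (package, d=2), (sign, d=2), (upload, d=2).
Iteration 3: edges from {package,sign,upload} -> (upload, d=3).
Iteration 4: no outgoing edges from {upload}; recursion stops.
d values: 0, 1, 1, 1, 1, 1, 2, 2, 2, 3; the maximum is 3.

3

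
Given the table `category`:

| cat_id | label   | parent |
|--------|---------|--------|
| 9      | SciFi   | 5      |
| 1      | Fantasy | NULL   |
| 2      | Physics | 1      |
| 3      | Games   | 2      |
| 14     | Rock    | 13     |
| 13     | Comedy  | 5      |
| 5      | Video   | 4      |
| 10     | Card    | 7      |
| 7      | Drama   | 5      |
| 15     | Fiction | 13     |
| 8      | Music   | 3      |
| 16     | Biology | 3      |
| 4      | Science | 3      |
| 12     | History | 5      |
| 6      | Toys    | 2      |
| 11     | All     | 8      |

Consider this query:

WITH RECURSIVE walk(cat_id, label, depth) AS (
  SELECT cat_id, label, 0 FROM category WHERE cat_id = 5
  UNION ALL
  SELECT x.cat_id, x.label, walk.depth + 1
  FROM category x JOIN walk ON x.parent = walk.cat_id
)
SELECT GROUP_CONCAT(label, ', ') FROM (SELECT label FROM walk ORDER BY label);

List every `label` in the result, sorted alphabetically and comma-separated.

Card, Comedy, Drama, Fiction, History, Rock, SciFi, Video

Base: cat_id=5 (Video) at depth 0.
Iteration 1: rows with parent in {5} -> Drama (id 7, depth 1), SciFi (id 9, depth 1), History (id 12, depth 1), Comedy (id 13, depth 1).
Iteration 2: rows with parent in {7,9,12,13} -> Card (id 10, depth 2), Rock (id 14, depth 2), Fiction (id 15, depth 2).
Iteration 3: no rows with parent in {10,14,15}; recursion stops.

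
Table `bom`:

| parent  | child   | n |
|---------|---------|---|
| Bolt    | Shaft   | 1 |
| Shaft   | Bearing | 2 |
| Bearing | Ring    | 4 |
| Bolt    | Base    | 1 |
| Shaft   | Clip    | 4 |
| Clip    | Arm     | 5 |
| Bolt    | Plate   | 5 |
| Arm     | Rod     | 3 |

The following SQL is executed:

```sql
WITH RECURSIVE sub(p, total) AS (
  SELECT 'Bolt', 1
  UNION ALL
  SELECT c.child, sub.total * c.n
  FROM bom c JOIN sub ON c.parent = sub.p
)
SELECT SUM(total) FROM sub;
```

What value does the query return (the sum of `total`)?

Base: (Bolt, total=1).
Iteration 1: components of {Bolt} -> Base = 1*1 = 1, Plate = 1*5 = 5, Shaft = 1*1 = 1.
Iteration 2: components of {Base,Plate,Shaft} -> Bearing = 1*2 = 2, Clip = 1*4 = 4.
Iteration 3: components of {Bearing,Clip} -> Arm = 4*5 = 20, Ring = 2*4 = 8.
Iteration 4: components of {Arm,Ring} -> Rod = 20*3 = 60.
Iteration 5: no further components; recursion stops.
SUM(total) = 1 + 1 + 1 + 5 + 2 + 4 + 8 + 20 + 60 = 102.

102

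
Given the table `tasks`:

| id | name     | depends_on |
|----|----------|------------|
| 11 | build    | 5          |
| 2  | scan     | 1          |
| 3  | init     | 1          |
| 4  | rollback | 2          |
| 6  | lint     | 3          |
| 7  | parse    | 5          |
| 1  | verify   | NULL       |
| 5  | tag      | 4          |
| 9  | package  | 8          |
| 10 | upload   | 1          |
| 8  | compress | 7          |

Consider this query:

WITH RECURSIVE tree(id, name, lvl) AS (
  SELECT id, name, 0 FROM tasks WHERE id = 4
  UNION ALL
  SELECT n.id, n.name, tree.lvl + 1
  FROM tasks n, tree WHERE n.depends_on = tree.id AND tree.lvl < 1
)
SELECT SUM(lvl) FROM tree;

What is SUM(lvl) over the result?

Base: id=4 (rollback) at lvl 0.
Iteration 1: rows with depends_on in {4} -> tag (id 5, lvl 1).
Iteration 2: lvl < 1 fails for all current rows; recursion stops.
SUM(lvl) = 0 + 1 = 1.

1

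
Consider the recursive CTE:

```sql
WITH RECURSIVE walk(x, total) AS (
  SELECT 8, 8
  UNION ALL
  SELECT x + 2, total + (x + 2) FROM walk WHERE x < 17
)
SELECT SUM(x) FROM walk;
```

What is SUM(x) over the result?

Base: x=8, total=8.
Iteration 1: 8 < 17 holds -> x = 8 + 2 = 10, total = 8 + 10 = 18.
Iteration 2: 10 < 17 holds -> x = 10 + 2 = 12, total = 18 + 12 = 30.
Iteration 3: 12 < 17 holds -> x = 12 + 2 = 14, total = 30 + 14 = 44.
Iteration 4: 14 < 17 holds -> x = 14 + 2 = 16, total = 44 + 16 = 60.
Iteration 5: 16 < 17 holds -> x = 16 + 2 = 18, total = 60 + 18 = 78.
Iteration 6: 18 < 17 fails; recursion stops.
SUM(x) = 8 + 10 + 12 + 14 + 16 + 18 = 78.

78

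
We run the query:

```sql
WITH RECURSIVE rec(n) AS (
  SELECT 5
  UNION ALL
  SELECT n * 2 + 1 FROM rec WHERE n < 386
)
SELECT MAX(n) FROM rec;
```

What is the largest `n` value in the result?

Base: n=5.
Iteration 1: 5 < 386 holds -> n = 5 * 2 + 1 = 11.
Iteration 2: 11 < 386 holds -> n = 11 * 2 + 1 = 23.
Iteration 3: 23 < 386 holds -> n = 23 * 2 + 1 = 47.
Iteration 4: 47 < 386 holds -> n = 47 * 2 + 1 = 95.
Iteration 5: 95 < 386 holds -> n = 95 * 2 + 1 = 191.
Iteration 6: 191 < 386 holds -> n = 191 * 2 + 1 = 383.
Iteration 7: 383 < 386 holds -> n = 383 * 2 + 1 = 767.
Iteration 8: 767 < 386 fails; recursion stops.
n values: 5, 11, 23, 47, 95, 191, 383, 767; the maximum is 767.

767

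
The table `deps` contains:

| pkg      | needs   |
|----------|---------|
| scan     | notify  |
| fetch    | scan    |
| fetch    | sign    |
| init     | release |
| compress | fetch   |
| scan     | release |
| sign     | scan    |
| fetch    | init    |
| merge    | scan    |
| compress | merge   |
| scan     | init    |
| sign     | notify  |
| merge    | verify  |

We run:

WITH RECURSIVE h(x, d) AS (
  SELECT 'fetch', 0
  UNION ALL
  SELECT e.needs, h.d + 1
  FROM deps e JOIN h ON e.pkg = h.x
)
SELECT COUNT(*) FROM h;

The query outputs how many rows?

Base: (fetch, d=0).
Iteration 1: edges from {fetch} -> (init, d=1), (scan, d=1), (sign, d=1).
Iteration 2: edges from {init,scan,sign} -> (init, d=2), (notify, d=2) x2, (release, d=2) x2, (scan, d=2). [UNION ALL keeps all 6 new rows, including repeats]
Iteration 3: edges from {init,notify,release,scan} -> (init, d=3), (notify, d=3), (release, d=3) x2. [UNION ALL keeps all 4 new rows, including repeats]
Iteration 4: edges from {init,notify,release} -> (release, d=4).
Iteration 5: no outgoing edges from {release}; recursion stops.
Total rows emitted: 15.

15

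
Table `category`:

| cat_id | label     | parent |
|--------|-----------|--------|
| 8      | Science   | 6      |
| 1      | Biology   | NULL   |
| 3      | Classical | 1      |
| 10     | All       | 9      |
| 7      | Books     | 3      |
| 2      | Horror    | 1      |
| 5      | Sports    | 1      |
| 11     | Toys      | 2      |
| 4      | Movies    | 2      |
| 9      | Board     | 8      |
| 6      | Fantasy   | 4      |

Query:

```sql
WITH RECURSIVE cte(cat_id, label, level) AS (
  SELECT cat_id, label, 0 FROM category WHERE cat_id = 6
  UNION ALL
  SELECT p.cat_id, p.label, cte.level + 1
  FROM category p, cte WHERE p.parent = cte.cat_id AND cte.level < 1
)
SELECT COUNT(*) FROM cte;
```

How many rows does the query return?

Base: cat_id=6 (Fantasy) at level 0.
Iteration 1: rows with parent in {6} -> Science (id 8, level 1).
Iteration 2: level < 1 fails for all current rows; recursion stops.
Total rows emitted: 2.

2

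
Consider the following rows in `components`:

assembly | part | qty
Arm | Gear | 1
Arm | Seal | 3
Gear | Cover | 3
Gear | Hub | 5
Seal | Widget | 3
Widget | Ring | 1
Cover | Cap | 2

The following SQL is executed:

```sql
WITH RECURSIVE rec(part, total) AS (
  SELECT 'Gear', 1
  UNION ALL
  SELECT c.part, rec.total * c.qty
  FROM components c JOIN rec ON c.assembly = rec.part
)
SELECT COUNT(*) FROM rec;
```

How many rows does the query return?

4

Base: (Gear, total=1).
Iteration 1: components of {Gear} -> Cover = 1*3 = 3, Hub = 1*5 = 5.
Iteration 2: components of {Cover,Hub} -> Cap = 3*2 = 6.
Iteration 3: no further components; recursion stops.
Total rows emitted: 4.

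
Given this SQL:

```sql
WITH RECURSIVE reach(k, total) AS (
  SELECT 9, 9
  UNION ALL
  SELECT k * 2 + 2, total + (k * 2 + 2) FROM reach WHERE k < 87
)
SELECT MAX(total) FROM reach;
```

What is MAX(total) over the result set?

331

Base: k=9, total=9.
Iteration 1: 9 < 87 holds -> k = 9 * 2 + 2 = 20, total = 9 + 20 = 29.
Iteration 2: 20 < 87 holds -> k = 20 * 2 + 2 = 42, total = 29 + 42 = 71.
Iteration 3: 42 < 87 holds -> k = 42 * 2 + 2 = 86, total = 71 + 86 = 157.
Iteration 4: 86 < 87 holds -> k = 86 * 2 + 2 = 174, total = 157 + 174 = 331.
Iteration 5: 174 < 87 fails; recursion stops.
total values: 9, 29, 71, 157, 331; the maximum is 331.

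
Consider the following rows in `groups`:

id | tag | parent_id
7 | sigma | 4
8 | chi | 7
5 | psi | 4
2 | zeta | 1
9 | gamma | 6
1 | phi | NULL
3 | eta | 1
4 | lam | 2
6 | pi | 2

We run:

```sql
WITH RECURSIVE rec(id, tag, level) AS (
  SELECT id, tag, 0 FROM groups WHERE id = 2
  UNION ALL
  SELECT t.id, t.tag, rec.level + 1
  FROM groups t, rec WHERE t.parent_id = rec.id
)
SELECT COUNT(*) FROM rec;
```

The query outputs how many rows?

Base: id=2 (zeta) at level 0.
Iteration 1: rows with parent_id in {2} -> lam (id 4, level 1), pi (id 6, level 1).
Iteration 2: rows with parent_id in {4,6} -> psi (id 5, level 2), sigma (id 7, level 2), gamma (id 9, level 2).
Iteration 3: rows with parent_id in {5,7,9} -> chi (id 8, level 3).
Iteration 4: no rows with parent_id in {8}; recursion stops.
Total rows emitted: 7.

7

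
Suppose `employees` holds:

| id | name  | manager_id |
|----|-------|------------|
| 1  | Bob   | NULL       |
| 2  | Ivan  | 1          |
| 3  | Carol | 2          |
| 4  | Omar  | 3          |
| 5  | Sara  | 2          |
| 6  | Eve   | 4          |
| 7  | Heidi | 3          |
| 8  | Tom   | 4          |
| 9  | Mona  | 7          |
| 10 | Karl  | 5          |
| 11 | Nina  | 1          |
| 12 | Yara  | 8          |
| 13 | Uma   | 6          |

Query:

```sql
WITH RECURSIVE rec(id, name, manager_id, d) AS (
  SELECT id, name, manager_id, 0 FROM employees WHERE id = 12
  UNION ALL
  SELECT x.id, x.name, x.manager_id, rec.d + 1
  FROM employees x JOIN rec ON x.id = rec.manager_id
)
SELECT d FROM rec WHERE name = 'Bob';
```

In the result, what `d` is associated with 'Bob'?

5

Base: id=12 (Yara), manager_id=8, d 0.
Iteration 1: join on id=8 -> Tom (id 8, manager_id=4, d 1).
Iteration 2: join on id=4 -> Omar (id 4, manager_id=3, d 2).
Iteration 3: join on id=3 -> Carol (id 3, manager_id=2, d 3).
Iteration 4: join on id=2 -> Ivan (id 2, manager_id=1, d 4).
Iteration 5: join on id=1 -> Bob (id 1, manager_id=NULL, d 5).
Iteration 6: manager_id is NULL; no match; recursion stops.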